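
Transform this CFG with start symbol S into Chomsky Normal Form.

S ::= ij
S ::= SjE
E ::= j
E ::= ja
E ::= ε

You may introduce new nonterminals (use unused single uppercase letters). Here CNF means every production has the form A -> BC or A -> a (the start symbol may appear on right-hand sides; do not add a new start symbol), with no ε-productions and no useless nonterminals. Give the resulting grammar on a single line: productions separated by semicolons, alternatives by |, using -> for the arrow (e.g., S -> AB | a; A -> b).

S -> CA | SA | SD; A -> j; B -> a; C -> i; D -> AE; E -> j | AB

Nullable: {E}; after ε-elimination: S -> Sj | ij | SjE; E -> j | ja.
No unit productions to eliminate.
TERM: introduce B -> a, C -> i, A -> j and substitute in every rule of length ≥2.
BIN: S -> SAE becomes S -> SD, D -> AE.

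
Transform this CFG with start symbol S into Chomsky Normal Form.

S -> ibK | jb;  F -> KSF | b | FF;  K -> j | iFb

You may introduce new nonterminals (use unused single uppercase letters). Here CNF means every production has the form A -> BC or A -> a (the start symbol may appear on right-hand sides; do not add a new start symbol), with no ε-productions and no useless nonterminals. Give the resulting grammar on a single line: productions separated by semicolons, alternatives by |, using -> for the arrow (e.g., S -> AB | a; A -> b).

No ε-productions.
No unit productions to eliminate.
TERM: introduce B -> b, A -> i, C -> j and substitute in every rule of length ≥2.
BIN: F -> KSF becomes F -> KD, D -> SF; K -> AFB becomes K -> AE, E -> FB; S -> ABK becomes S -> AG, G -> BK.

S -> AG | CB; A -> i; B -> b; C -> j; D -> SF; E -> FB; F -> b | FF | KD; G -> BK; K -> j | AE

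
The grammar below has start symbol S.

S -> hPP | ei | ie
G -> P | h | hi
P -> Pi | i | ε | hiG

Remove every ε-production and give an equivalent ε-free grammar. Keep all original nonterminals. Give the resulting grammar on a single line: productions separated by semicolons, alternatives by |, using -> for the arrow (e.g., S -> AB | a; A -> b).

Nullable set: {G, P}.
S -> hPP: P, P nullable, giving h | hP | hPP.
G -> P: P nullable, giving P.
Drop P -> ε.
P -> Pi: P nullable, giving Pi | i.
P -> hiG: G nullable, giving hi | hiG.
Unchanged (no nullable symbols): S -> ei; S -> ie; G -> h; G -> hi; P -> i.

S -> h | ei | hP | ie | hPP; G -> P | h | hi; P -> i | Pi | hi | hiG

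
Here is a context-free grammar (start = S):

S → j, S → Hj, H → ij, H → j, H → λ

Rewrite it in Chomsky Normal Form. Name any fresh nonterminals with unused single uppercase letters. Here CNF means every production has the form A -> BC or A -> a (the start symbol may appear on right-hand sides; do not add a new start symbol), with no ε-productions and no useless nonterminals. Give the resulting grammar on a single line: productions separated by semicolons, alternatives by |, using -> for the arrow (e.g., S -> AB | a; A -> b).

S -> j | HB; A -> i; B -> j; H -> j | AB

Nullable: {H}; after ε-elimination: S -> j | Hj; H -> j | ij.
No unit productions to eliminate.
TERM: introduce A -> i, B -> j and substitute in every rule of length ≥2.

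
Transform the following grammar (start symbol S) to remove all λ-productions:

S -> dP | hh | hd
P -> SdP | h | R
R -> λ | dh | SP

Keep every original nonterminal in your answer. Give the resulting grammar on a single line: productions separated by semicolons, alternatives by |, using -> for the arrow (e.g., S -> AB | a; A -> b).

Nullable set: {P, R}.
S -> dP: P nullable, giving d | dP.
P -> R: R nullable, giving R.
P -> SdP: P nullable, giving Sd | SdP.
Drop R -> λ.
R -> SP: P nullable, giving S | SP.
Unchanged (no nullable symbols): S -> hd; S -> hh; P -> h; R -> dh.

S -> d | dP | hd | hh; P -> R | h | Sd | SdP; R -> S | SP | dh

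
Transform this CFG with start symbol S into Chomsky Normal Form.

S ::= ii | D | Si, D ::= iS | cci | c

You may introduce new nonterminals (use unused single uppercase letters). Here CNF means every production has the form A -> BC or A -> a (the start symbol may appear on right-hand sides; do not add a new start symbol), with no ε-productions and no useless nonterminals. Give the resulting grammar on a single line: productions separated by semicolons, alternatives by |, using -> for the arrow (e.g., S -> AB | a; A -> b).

S -> c | AE | BB | BS | SB; A -> c; B -> i; E -> AB

No ε-productions.
After unit-elimination: S -> c | Si | iS | ii | cci; D -> c | iS | cci.
TERM: introduce A -> c, B -> i and substitute in every rule of length ≥2.
BIN: D -> AAB becomes D -> AC, C -> AB; S -> AAB becomes S -> AE, E -> AB.
Drop unreachable/unproductive: D.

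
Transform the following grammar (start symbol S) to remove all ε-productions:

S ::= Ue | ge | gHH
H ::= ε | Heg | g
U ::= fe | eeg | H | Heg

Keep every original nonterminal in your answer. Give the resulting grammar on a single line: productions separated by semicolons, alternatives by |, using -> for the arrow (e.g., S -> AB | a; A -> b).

S -> e | g | Ue | gH | ge | gHH; H -> g | eg | Heg; U -> H | eg | fe | Heg | eeg

Nullable set: {H, U}.
S -> Ue: U nullable, giving Ue | e.
S -> gHH: H, H nullable, giving g | gH | gHH.
Drop H -> ε.
H -> Heg: H nullable, giving Heg | eg.
U -> H: H nullable, giving H.
U -> Heg: H nullable, giving Heg | eg.
Unchanged (no nullable symbols): S -> ge; H -> g; U -> eeg; U -> fe.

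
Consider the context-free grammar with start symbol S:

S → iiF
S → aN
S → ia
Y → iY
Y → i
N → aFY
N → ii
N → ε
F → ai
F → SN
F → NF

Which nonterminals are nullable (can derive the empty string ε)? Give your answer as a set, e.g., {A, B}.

Directly nullable (have an ε-rule): {N}.
Not nullable: F, S, Y — each has a terminal in every rule's right-hand side or depends on a non-nullable symbol.

{N}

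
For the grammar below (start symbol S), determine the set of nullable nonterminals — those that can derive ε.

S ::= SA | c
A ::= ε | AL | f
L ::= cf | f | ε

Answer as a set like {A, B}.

Directly nullable (have an ε-rule): {A, L}.
Not nullable: S — each has a terminal in every rule's right-hand side or depends on a non-nullable symbol.

{A, L}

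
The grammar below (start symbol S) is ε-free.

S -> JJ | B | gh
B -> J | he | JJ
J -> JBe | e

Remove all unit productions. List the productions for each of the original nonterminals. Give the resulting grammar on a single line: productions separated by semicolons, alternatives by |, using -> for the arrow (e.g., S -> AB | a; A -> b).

Unit productions: B->J, S->B.
Unit pairs (A ⇒* B via units): (B,J), (S,B), (S,J).
S: inherits non-unit rules of {B, J, S} → JBe | JJ | e | gh | he.
B: inherits non-unit rules of {B, J} → JBe | JJ | e | he.
J: inherits non-unit rules of {J} → JBe | e.

S -> e | JJ | gh | he | JBe; B -> e | JJ | he | JBe; J -> e | JBe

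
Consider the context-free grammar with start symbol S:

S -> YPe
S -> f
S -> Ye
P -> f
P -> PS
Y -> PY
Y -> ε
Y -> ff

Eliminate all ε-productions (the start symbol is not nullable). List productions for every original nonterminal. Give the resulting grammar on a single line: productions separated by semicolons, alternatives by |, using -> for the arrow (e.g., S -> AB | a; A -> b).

S -> e | f | Pe | Ye | YPe; P -> f | PS; Y -> P | PY | ff

Nullable set: {Y}.
S -> YPe: Y nullable, giving Pe | YPe.
S -> Ye: Y nullable, giving Ye | e.
Drop Y -> ε.
Y -> PY: Y nullable, giving P | PY.
Unchanged (no nullable symbols): S -> f; P -> PS; P -> f; Y -> ff.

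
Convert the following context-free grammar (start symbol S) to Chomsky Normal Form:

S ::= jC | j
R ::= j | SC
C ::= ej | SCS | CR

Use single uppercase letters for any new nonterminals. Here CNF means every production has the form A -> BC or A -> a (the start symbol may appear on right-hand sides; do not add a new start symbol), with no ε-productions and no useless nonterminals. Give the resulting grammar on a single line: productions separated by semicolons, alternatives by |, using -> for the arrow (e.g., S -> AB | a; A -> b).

No ε-productions.
No unit productions to eliminate.
TERM: introduce A -> e, B -> j and substitute in every rule of length ≥2.
BIN: C -> SCS becomes C -> SD, D -> CS.

S -> j | BC; A -> e; B -> j; C -> AB | CR | SD; D -> CS; R -> j | SC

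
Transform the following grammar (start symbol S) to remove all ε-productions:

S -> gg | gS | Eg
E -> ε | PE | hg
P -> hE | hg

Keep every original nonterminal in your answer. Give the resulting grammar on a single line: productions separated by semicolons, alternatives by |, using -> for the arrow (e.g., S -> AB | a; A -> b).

S -> g | Eg | gS | gg; E -> P | PE | hg; P -> h | hE | hg

Nullable set: {E}.
S -> Eg: E nullable, giving Eg | g.
Drop E -> ε.
E -> PE: E nullable, giving P | PE.
P -> hE: E nullable, giving h | hE.
Unchanged (no nullable symbols): S -> gS; S -> gg; E -> hg; P -> hg.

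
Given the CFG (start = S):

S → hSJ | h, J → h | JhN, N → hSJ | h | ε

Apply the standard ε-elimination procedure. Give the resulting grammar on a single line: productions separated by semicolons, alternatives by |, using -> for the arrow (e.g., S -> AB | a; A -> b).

S -> h | hSJ; J -> h | Jh | JhN; N -> h | hSJ

Nullable set: {N}.
J -> JhN: N nullable, giving Jh | JhN.
Drop N -> ε.
Unchanged (no nullable symbols): S -> h; S -> hSJ; J -> h; N -> h; N -> hSJ.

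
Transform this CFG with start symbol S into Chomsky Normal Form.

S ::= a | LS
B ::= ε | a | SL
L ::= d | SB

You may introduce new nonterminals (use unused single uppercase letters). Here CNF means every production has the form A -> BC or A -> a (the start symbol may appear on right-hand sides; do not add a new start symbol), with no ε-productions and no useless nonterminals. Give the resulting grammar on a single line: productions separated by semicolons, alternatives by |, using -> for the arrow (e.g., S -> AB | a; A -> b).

Nullable: {B}; after ε-elimination: S -> a | LS; B -> a | SL; L -> S | d | SB.
After unit-elimination: S -> a | LS; B -> a | SL; L -> a | d | LS | SB.

S -> a | LS; B -> a | SL; L -> a | d | LS | SB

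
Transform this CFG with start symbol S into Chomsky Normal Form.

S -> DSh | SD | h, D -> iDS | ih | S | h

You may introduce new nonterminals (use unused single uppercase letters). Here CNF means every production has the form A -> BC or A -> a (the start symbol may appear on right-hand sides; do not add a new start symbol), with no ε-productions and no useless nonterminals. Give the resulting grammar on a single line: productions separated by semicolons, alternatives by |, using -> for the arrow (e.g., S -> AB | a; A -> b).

No ε-productions.
After unit-elimination: S -> h | SD | DSh; D -> h | SD | ih | DSh | iDS.
TERM: introduce A -> h, B -> i and substitute in every rule of length ≥2.
BIN: D -> BDS becomes D -> BC, C -> DS; D -> DSA becomes D -> DE, E -> SA; S -> DSA becomes S -> DF, F -> SA.

S -> h | DF | SD; A -> h; B -> i; C -> DS; D -> h | BA | BC | DE | SD; E -> SA; F -> SA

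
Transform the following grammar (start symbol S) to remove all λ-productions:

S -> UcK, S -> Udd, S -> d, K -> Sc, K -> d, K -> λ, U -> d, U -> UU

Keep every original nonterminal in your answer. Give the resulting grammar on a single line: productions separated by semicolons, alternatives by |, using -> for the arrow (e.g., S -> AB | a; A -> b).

Nullable set: {K}.
S -> UcK: K nullable, giving Uc | UcK.
Drop K -> λ.
Unchanged (no nullable symbols): S -> Udd; S -> d; K -> Sc; K -> d; U -> UU; U -> d.

S -> d | Uc | UcK | Udd; K -> d | Sc; U -> d | UU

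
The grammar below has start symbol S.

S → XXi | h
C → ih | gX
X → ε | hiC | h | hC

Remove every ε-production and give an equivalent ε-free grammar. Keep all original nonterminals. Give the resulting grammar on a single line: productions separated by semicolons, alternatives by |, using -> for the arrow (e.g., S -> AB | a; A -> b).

Nullable set: {X}.
S -> XXi: X, X nullable, giving XXi | Xi | i.
C -> gX: X nullable, giving g | gX.
Drop X -> ε.
Unchanged (no nullable symbols): S -> h; C -> ih; X -> h; X -> hC; X -> hiC.

S -> h | i | Xi | XXi; C -> g | gX | ih; X -> h | hC | hiC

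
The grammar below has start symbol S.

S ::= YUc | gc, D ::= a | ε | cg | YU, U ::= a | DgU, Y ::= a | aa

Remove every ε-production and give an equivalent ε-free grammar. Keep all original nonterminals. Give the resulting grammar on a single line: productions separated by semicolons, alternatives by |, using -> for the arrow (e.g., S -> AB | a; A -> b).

Nullable set: {D}.
Drop D -> ε.
U -> DgU: D nullable, giving DgU | gU.
Unchanged (no nullable symbols): S -> YUc; S -> gc; D -> YU; D -> a; D -> cg; U -> a; Y -> a; Y -> aa.

S -> gc | YUc; D -> a | YU | cg; U -> a | gU | DgU; Y -> a | aa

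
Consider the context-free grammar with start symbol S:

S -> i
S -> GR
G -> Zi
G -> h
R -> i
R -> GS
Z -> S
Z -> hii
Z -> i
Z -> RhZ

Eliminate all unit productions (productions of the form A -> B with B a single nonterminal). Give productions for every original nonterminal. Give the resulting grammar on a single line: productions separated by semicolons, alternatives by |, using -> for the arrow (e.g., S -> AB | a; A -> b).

Unit productions: Z->S.
Unit pairs (A ⇒* B via units): (Z,S).
S: inherits non-unit rules of {S} → GR | i.
G: inherits non-unit rules of {G} → Zi | h.
R: inherits non-unit rules of {R} → GS | i.
Z: inherits non-unit rules of {S, Z} → GR | RhZ | hii | i.

S -> i | GR; G -> h | Zi; R -> i | GS; Z -> i | GR | RhZ | hii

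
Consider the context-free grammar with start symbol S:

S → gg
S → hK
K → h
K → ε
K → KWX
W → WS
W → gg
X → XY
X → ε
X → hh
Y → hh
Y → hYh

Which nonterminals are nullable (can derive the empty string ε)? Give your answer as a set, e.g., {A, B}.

{K, X}

Directly nullable (have an ε-rule): {K, X}.
Not nullable: S, W, Y — each has a terminal in every rule's right-hand side or depends on a non-nullable symbol.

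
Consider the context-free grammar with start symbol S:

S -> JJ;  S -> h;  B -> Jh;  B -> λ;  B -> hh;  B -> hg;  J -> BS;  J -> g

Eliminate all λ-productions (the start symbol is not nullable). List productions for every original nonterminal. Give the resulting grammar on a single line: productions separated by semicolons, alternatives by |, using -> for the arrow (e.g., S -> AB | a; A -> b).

Nullable set: {B}.
Drop B -> λ.
J -> BS: B nullable, giving BS | S.
Unchanged (no nullable symbols): S -> JJ; S -> h; B -> Jh; B -> hg; B -> hh; J -> g.

S -> h | JJ; B -> Jh | hg | hh; J -> S | g | BS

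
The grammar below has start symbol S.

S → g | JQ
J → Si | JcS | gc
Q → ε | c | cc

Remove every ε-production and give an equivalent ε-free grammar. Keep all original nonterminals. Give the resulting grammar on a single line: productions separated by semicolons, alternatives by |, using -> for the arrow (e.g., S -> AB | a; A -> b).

Nullable set: {Q}.
S -> JQ: Q nullable, giving J | JQ.
Drop Q -> ε.
Unchanged (no nullable symbols): S -> g; J -> JcS; J -> Si; J -> gc; Q -> c; Q -> cc.

S -> J | g | JQ; J -> Si | gc | JcS; Q -> c | cc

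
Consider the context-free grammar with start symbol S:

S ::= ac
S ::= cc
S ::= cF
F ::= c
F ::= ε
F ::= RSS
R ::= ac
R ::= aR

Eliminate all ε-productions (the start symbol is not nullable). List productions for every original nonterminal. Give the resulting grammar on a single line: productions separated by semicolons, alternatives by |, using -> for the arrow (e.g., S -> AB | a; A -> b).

S -> c | ac | cF | cc; F -> c | RSS; R -> aR | ac

Nullable set: {F}.
S -> cF: F nullable, giving c | cF.
Drop F -> ε.
Unchanged (no nullable symbols): S -> ac; S -> cc; F -> RSS; F -> c; R -> aR; R -> ac.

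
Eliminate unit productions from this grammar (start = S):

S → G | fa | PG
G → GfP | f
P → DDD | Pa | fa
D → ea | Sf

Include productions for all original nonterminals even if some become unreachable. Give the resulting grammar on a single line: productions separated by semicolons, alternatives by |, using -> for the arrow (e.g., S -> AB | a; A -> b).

Unit productions: S->G.
Unit pairs (A ⇒* B via units): (S,G).
S: inherits non-unit rules of {G, S} → GfP | PG | f | fa.
D: inherits non-unit rules of {D} → Sf | ea.
G: inherits non-unit rules of {G} → GfP | f.
P: inherits non-unit rules of {P} → DDD | Pa | fa.

S -> f | PG | fa | GfP; D -> Sf | ea; G -> f | GfP; P -> Pa | fa | DDD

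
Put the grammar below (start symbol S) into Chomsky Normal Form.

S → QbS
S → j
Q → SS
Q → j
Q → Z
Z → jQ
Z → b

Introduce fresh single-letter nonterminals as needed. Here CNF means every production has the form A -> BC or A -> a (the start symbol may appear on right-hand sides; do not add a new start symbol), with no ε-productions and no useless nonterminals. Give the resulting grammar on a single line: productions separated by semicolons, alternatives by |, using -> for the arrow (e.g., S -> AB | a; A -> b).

No ε-productions.
After unit-elimination: S -> j | QbS; Q -> b | j | SS | jQ; Z -> b | jQ.
TERM: introduce B -> b, A -> j and substitute in every rule of length ≥2.
BIN: S -> QBS becomes S -> QC, C -> BS.
Drop unreachable/unproductive: Z.

S -> j | QC; A -> j; B -> b; C -> BS; Q -> b | j | AQ | SS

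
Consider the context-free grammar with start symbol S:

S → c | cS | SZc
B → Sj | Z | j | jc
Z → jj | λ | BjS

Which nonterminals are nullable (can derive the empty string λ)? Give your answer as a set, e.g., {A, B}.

{B, Z}

Directly nullable (have an ε-rule): {Z}.
B is nullable via B -> Z (every symbol on the right is already known nullable).
Not nullable: S — each has a terminal in every rule's right-hand side or depends on a non-nullable symbol.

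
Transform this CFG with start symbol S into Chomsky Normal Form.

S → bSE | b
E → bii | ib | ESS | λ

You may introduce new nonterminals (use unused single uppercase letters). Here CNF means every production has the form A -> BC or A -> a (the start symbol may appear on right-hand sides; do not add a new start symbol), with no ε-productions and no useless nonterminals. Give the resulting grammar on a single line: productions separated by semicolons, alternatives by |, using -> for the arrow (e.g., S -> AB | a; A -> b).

S -> b | AF | AS; A -> b; B -> i; C -> BB; D -> SS; E -> AC | BA | ED | SS; F -> SE

Nullable: {E}; after ε-elimination: S -> b | bS | bSE; E -> SS | ib | ESS | bii.
No unit productions to eliminate.
TERM: introduce A -> b, B -> i and substitute in every rule of length ≥2.
BIN: E -> ABB becomes E -> AC, C -> BB; E -> ESS becomes E -> ED, D -> SS; S -> ASE becomes S -> AF, F -> SE.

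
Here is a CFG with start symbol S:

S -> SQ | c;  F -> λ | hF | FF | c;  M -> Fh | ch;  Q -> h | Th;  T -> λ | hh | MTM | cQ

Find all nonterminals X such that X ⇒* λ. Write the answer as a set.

Directly nullable (have an ε-rule): {F, T}.
Not nullable: M, Q, S — each has a terminal in every rule's right-hand side or depends on a non-nullable symbol.

{F, T}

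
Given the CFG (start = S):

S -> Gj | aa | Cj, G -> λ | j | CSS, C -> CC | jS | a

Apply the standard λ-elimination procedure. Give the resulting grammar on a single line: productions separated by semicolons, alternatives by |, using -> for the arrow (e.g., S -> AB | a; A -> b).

Nullable set: {G}.
S -> Gj: G nullable, giving Gj | j.
Drop G -> λ.
Unchanged (no nullable symbols): S -> Cj; S -> aa; C -> CC; C -> a; C -> jS; G -> CSS; G -> j.

S -> j | Cj | Gj | aa; C -> a | CC | jS; G -> j | CSS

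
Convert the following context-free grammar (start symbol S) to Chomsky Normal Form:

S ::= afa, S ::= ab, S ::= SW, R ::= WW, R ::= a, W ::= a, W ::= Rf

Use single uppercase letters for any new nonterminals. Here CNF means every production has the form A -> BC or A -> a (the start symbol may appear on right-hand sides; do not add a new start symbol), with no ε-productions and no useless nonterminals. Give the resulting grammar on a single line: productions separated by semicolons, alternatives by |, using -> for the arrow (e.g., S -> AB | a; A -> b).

S -> AB | AD | SW; A -> a; B -> b; C -> f; D -> CA; R -> a | WW; W -> a | RC

No ε-productions.
No unit productions to eliminate.
TERM: introduce A -> a, B -> b, C -> f and substitute in every rule of length ≥2.
BIN: S -> ACA becomes S -> AD, D -> CA.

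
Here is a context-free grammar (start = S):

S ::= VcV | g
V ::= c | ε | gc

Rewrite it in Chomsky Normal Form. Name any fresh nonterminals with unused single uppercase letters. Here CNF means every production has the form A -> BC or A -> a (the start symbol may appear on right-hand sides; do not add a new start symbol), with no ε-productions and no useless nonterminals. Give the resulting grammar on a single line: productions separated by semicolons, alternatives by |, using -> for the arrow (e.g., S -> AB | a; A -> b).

Nullable: {V}; after ε-elimination: S -> c | g | Vc | cV | VcV; V -> c | gc.
No unit productions to eliminate.
TERM: introduce A -> c, B -> g and substitute in every rule of length ≥2.
BIN: S -> VAV becomes S -> VC, C -> AV.

S -> c | g | AV | VA | VC; A -> c; B -> g; C -> AV; V -> c | BA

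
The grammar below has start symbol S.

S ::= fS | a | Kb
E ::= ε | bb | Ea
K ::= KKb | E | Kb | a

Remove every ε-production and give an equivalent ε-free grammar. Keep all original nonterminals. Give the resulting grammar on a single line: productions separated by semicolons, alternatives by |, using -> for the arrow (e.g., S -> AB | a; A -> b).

Nullable set: {E, K}.
S -> Kb: K nullable, giving Kb | b.
Drop E -> ε.
E -> Ea: E nullable, giving Ea | a.
K -> E: E nullable, giving E.
K -> KKb: K, K nullable, giving KKb | Kb | b.
K -> Kb: K nullable, giving Kb | b.
Unchanged (no nullable symbols): S -> a; S -> fS; E -> bb; K -> a.

S -> a | b | Kb | fS; E -> a | Ea | bb; K -> E | a | b | Kb | KKb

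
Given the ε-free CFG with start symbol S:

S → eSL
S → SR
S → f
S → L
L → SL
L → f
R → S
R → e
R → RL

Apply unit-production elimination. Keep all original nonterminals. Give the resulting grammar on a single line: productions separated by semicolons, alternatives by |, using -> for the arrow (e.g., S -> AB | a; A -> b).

S -> f | SL | SR | eSL; L -> f | SL; R -> e | f | RL | SL | SR | eSL

Unit productions: R->S, S->L.
Unit pairs (A ⇒* B via units): (R,L), (R,S), (S,L).
S: inherits non-unit rules of {L, S} → SL | SR | eSL | f.
L: inherits non-unit rules of {L} → SL | f.
R: inherits non-unit rules of {L, R, S} → RL | SL | SR | e | eSL | f.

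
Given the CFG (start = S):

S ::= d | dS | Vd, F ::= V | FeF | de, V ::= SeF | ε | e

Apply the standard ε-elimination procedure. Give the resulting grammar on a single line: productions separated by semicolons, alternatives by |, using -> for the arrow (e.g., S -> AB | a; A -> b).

S -> d | Vd | dS; F -> V | e | Fe | de | eF | FeF; V -> e | Se | SeF

Nullable set: {F, V}.
S -> Vd: V nullable, giving Vd | d.
F -> FeF: F, F nullable, giving Fe | FeF | e | eF.
F -> V: V nullable, giving V.
Drop V -> ε.
V -> SeF: F nullable, giving Se | SeF.
Unchanged (no nullable symbols): S -> d; S -> dS; F -> de; V -> e.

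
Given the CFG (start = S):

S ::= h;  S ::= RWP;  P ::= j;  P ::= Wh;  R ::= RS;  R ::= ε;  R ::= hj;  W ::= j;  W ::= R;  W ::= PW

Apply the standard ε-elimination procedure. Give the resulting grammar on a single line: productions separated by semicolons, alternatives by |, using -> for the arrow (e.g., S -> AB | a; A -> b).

Nullable set: {R, W}.
S -> RWP: R, W nullable, giving P | RP | RWP | WP.
P -> Wh: W nullable, giving Wh | h.
Drop R -> ε.
R -> RS: R nullable, giving RS | S.
W -> PW: W nullable, giving P | PW.
W -> R: R nullable, giving R.
Unchanged (no nullable symbols): S -> h; P -> j; R -> hj; W -> j.

S -> P | h | RP | WP | RWP; P -> h | j | Wh; R -> S | RS | hj; W -> P | R | j | PW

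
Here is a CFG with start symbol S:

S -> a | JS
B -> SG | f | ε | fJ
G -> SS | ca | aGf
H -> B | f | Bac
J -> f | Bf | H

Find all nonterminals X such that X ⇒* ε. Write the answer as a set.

Directly nullable (have an ε-rule): {B}.
H is nullable via H -> B (every symbol on the right is already known nullable).
J is nullable via J -> H (every symbol on the right is already known nullable).
Not nullable: G, S — each has a terminal in every rule's right-hand side or depends on a non-nullable symbol.

{B, H, J}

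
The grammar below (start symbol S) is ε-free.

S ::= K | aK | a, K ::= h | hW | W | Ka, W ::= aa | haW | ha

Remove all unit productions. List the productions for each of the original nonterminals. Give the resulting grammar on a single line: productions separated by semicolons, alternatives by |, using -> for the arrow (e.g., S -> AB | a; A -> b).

S -> a | h | Ka | aK | aa | hW | ha | haW; K -> h | Ka | aa | hW | ha | haW; W -> aa | ha | haW

Unit productions: K->W, S->K.
Unit pairs (A ⇒* B via units): (K,W), (S,K), (S,W).
S: inherits non-unit rules of {K, S, W} → Ka | a | aK | aa | h | hW | ha | haW.
K: inherits non-unit rules of {K, W} → Ka | aa | h | hW | ha | haW.
W: inherits non-unit rules of {W} → aa | ha | haW.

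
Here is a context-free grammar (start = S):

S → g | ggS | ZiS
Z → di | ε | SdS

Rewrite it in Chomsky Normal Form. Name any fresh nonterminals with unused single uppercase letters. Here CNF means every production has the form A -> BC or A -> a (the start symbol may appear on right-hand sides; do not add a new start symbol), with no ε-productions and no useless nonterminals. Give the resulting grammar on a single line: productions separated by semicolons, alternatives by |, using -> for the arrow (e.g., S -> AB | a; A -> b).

S -> g | AS | BD | ZE; A -> i; B -> g; C -> d; D -> BS; E -> AS; F -> CS; Z -> CA | SF

Nullable: {Z}; after ε-elimination: S -> g | iS | ZiS | ggS; Z -> di | SdS.
No unit productions to eliminate.
TERM: introduce C -> d, B -> g, A -> i and substitute in every rule of length ≥2.
BIN: S -> BBS becomes S -> BD, D -> BS; S -> ZAS becomes S -> ZE, E -> AS; Z -> SCS becomes Z -> SF, F -> CS.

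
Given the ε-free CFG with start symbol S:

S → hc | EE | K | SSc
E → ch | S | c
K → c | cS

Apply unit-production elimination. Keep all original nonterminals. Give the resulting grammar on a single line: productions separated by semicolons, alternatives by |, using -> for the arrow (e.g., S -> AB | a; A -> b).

Unit productions: E->S, S->K.
Unit pairs (A ⇒* B via units): (E,K), (E,S), (S,K).
S: inherits non-unit rules of {K, S} → EE | SSc | c | cS | hc.
E: inherits non-unit rules of {E, K, S} → EE | SSc | c | cS | ch | hc.
K: inherits non-unit rules of {K} → c | cS.

S -> c | EE | cS | hc | SSc; E -> c | EE | cS | ch | hc | SSc; K -> c | cS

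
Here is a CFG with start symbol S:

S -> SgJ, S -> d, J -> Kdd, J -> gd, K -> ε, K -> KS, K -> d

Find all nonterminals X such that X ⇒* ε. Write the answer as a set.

Directly nullable (have an ε-rule): {K}.
Not nullable: J, S — each has a terminal in every rule's right-hand side or depends on a non-nullable symbol.

{K}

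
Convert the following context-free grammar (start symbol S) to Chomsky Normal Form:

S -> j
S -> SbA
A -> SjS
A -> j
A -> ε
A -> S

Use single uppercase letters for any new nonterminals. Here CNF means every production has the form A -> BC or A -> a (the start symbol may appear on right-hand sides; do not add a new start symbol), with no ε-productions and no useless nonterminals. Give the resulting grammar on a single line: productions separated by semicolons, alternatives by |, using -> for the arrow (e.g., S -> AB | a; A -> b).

Nullable: {A}; after ε-elimination: S -> j | Sb | SbA; A -> S | j | SjS.
After unit-elimination: S -> j | Sb | SbA; A -> j | Sb | SbA | SjS.
TERM: introduce B -> b, C -> j and substitute in every rule of length ≥2.
BIN: A -> SBA becomes A -> SD, D -> BA; A -> SCS becomes A -> SE, E -> CS; S -> SBA becomes S -> SF, F -> BA.

S -> j | SB | SF; A -> j | SB | SD | SE; B -> b; C -> j; D -> BA; E -> CS; F -> BA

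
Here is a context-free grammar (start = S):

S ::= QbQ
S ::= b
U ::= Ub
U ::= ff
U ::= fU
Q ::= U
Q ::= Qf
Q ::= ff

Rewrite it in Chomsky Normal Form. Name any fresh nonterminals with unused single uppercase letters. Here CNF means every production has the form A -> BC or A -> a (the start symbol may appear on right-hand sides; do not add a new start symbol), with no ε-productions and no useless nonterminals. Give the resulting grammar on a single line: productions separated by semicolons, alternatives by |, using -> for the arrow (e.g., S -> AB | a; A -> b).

S -> b | QC; A -> f; B -> b; C -> BQ; Q -> AA | AU | QA | UB; U -> AA | AU | UB

No ε-productions.
After unit-elimination: S -> b | QbQ; Q -> Qf | Ub | fU | ff; U -> Ub | fU | ff.
TERM: introduce B -> b, A -> f and substitute in every rule of length ≥2.
BIN: S -> QBQ becomes S -> QC, C -> BQ.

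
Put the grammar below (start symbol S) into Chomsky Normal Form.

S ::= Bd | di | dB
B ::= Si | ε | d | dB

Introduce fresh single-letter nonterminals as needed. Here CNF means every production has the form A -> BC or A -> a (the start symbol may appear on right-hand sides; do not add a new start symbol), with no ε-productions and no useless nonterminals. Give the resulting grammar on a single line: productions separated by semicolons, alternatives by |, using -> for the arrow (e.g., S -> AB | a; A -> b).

S -> d | BC | CA | CB; A -> i; B -> d | CB | SA; C -> d

Nullable: {B}; after ε-elimination: S -> d | Bd | dB | di; B -> d | Si | dB.
No unit productions to eliminate.
TERM: introduce C -> d, A -> i and substitute in every rule of length ≥2.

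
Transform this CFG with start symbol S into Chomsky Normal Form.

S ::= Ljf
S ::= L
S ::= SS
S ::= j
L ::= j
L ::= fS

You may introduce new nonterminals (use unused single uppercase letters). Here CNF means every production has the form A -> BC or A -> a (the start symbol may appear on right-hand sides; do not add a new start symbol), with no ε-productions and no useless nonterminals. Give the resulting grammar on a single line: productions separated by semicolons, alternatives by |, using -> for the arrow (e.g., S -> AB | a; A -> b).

S -> j | AS | LC | SS; A -> f; B -> j; C -> BA; L -> j | AS

No ε-productions.
After unit-elimination: S -> j | SS | fS | Ljf; L -> j | fS.
TERM: introduce A -> f, B -> j and substitute in every rule of length ≥2.
BIN: S -> LBA becomes S -> LC, C -> BA.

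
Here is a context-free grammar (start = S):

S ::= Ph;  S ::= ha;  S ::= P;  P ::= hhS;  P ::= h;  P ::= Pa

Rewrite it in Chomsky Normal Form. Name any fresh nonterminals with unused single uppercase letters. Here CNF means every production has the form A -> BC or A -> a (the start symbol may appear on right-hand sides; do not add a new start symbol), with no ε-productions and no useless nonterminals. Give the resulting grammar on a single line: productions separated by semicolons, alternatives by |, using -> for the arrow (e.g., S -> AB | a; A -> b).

S -> h | BA | BD | PA | PB; A -> a; B -> h; C -> BS; D -> BS; P -> h | BC | PA

No ε-productions.
After unit-elimination: S -> h | Pa | Ph | ha | hhS; P -> h | Pa | hhS.
TERM: introduce A -> a, B -> h and substitute in every rule of length ≥2.
BIN: P -> BBS becomes P -> BC, C -> BS; S -> BBS becomes S -> BD, D -> BS.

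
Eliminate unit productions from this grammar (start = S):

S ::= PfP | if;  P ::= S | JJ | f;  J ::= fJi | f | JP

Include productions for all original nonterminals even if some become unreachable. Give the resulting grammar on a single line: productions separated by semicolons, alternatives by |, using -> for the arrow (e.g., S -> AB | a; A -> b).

S -> if | PfP; J -> f | JP | fJi; P -> f | JJ | if | PfP

Unit productions: P->S.
Unit pairs (A ⇒* B via units): (P,S).
S: inherits non-unit rules of {S} → PfP | if.
J: inherits non-unit rules of {J} → JP | f | fJi.
P: inherits non-unit rules of {P, S} → JJ | PfP | f | if.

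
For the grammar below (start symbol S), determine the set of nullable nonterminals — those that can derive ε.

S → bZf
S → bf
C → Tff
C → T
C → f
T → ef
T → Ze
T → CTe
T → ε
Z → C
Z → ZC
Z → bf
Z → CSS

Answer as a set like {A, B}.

Directly nullable (have an ε-rule): {T}.
C is nullable via C -> T (every symbol on the right is already known nullable).
Z is nullable via Z -> C (every symbol on the right is already known nullable).
Not nullable: S — each has a terminal in every rule's right-hand side or depends on a non-nullable symbol.

{C, T, Z}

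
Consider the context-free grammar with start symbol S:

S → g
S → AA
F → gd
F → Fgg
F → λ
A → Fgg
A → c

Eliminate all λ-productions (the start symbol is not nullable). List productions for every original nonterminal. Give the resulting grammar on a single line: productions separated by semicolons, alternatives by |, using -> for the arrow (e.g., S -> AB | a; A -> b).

S -> g | AA; A -> c | gg | Fgg; F -> gd | gg | Fgg

Nullable set: {F}.
A -> Fgg: F nullable, giving Fgg | gg.
Drop F -> λ.
F -> Fgg: F nullable, giving Fgg | gg.
Unchanged (no nullable symbols): S -> AA; S -> g; A -> c; F -> gd.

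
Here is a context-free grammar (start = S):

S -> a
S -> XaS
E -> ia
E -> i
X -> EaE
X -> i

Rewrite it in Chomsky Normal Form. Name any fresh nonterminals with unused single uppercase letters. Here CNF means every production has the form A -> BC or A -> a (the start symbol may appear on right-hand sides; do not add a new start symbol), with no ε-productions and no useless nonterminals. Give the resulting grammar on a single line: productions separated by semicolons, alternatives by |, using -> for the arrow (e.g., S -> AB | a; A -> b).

No ε-productions.
No unit productions to eliminate.
TERM: introduce B -> a, A -> i and substitute in every rule of length ≥2.
BIN: S -> XBS becomes S -> XC, C -> BS; X -> EBE becomes X -> ED, D -> BE.

S -> a | XC; A -> i; B -> a; C -> BS; D -> BE; E -> i | AB; X -> i | ED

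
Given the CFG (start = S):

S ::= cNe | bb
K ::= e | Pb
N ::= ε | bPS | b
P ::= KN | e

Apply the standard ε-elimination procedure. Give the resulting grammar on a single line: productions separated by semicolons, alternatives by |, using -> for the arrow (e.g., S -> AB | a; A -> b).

S -> bb | ce | cNe; K -> e | Pb; N -> b | bPS; P -> K | e | KN

Nullable set: {N}.
S -> cNe: N nullable, giving cNe | ce.
Drop N -> ε.
P -> KN: N nullable, giving K | KN.
Unchanged (no nullable symbols): S -> bb; K -> Pb; K -> e; N -> b; N -> bPS; P -> e.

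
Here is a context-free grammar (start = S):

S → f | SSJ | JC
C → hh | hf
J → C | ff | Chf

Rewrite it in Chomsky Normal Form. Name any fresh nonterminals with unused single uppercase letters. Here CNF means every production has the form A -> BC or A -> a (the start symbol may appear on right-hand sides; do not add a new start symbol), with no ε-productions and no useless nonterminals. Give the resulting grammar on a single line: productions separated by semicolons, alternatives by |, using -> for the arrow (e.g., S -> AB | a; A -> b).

S -> f | JC | SE; A -> h; B -> f; C -> AA | AB; D -> AB; E -> SJ; J -> AA | AB | BB | CD

No ε-productions.
After unit-elimination: S -> f | JC | SSJ; C -> hf | hh; J -> ff | hf | hh | Chf.
TERM: introduce B -> f, A -> h and substitute in every rule of length ≥2.
BIN: J -> CAB becomes J -> CD, D -> AB; S -> SSJ becomes S -> SE, E -> SJ.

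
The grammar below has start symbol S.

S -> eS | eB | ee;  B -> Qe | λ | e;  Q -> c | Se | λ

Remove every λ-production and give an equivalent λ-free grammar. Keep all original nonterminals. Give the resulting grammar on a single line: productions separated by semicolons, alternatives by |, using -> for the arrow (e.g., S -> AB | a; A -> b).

Nullable set: {B, Q}.
S -> eB: B nullable, giving e | eB.
Drop B -> λ.
B -> Qe: Q nullable, giving Qe | e.
Drop Q -> λ.
Unchanged (no nullable symbols): S -> eS; S -> ee; B -> e; Q -> Se; Q -> c.

S -> e | eB | eS | ee; B -> e | Qe; Q -> c | Se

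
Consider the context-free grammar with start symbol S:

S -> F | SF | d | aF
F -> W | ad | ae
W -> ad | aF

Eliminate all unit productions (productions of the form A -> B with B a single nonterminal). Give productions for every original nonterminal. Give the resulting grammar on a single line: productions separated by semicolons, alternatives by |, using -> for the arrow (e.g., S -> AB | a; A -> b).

S -> d | SF | aF | ad | ae; F -> aF | ad | ae; W -> aF | ad

Unit productions: F->W, S->F.
Unit pairs (A ⇒* B via units): (F,W), (S,F), (S,W).
S: inherits non-unit rules of {F, S, W} → SF | aF | ad | ae | d.
F: inherits non-unit rules of {F, W} → aF | ad | ae.
W: inherits non-unit rules of {W} → aF | ad.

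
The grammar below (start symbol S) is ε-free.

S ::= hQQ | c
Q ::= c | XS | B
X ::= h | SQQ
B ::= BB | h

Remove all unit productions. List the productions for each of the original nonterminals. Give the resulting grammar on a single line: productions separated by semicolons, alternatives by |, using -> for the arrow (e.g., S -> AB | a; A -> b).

Unit productions: Q->B.
Unit pairs (A ⇒* B via units): (Q,B).
S: inherits non-unit rules of {S} → c | hQQ.
B: inherits non-unit rules of {B} → BB | h.
Q: inherits non-unit rules of {B, Q} → BB | XS | c | h.
X: inherits non-unit rules of {X} → SQQ | h.

S -> c | hQQ; B -> h | BB; Q -> c | h | BB | XS; X -> h | SQQ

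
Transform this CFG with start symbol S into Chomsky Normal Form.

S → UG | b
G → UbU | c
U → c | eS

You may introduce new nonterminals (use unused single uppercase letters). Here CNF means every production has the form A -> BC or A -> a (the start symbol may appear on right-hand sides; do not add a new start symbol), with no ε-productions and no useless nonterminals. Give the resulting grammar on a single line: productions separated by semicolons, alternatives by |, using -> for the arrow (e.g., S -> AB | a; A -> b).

S -> b | UG; A -> b; B -> e; C -> AU; G -> c | UC; U -> c | BS

No ε-productions.
No unit productions to eliminate.
TERM: introduce A -> b, B -> e and substitute in every rule of length ≥2.
BIN: G -> UAU becomes G -> UC, C -> AU.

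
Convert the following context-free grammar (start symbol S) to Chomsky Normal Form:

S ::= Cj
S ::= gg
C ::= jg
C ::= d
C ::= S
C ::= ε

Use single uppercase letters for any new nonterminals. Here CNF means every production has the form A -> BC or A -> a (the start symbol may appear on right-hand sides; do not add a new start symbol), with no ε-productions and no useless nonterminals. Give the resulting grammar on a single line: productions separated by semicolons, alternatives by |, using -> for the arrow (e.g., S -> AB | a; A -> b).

Nullable: {C}; after ε-elimination: S -> j | Cj | gg; C -> S | d | jg.
After unit-elimination: S -> j | Cj | gg; C -> d | j | Cj | gg | jg.
TERM: introduce B -> g, A -> j and substitute in every rule of length ≥2.

S -> j | BB | CA; A -> j; B -> g; C -> d | j | AB | BB | CA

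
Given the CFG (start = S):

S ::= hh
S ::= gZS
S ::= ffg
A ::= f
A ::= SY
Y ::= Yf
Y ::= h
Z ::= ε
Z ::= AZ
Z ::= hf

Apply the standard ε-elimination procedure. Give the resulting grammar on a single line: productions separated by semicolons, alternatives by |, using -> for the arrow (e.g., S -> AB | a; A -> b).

Nullable set: {Z}.
S -> gZS: Z nullable, giving gS | gZS.
Drop Z -> ε.
Z -> AZ: Z nullable, giving A | AZ.
Unchanged (no nullable symbols): S -> ffg; S -> hh; A -> SY; A -> f; Y -> Yf; Y -> h; Z -> hf.

S -> gS | hh | ffg | gZS; A -> f | SY; Y -> h | Yf; Z -> A | AZ | hf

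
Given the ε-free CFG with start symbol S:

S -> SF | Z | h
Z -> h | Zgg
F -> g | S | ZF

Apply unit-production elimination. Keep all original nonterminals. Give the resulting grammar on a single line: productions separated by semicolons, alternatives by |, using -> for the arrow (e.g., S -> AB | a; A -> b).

Unit productions: F->S, S->Z.
Unit pairs (A ⇒* B via units): (F,S), (F,Z), (S,Z).
S: inherits non-unit rules of {S, Z} → SF | Zgg | h.
F: inherits non-unit rules of {F, S, Z} → SF | ZF | Zgg | g | h.
Z: inherits non-unit rules of {Z} → Zgg | h.

S -> h | SF | Zgg; F -> g | h | SF | ZF | Zgg; Z -> h | Zgg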